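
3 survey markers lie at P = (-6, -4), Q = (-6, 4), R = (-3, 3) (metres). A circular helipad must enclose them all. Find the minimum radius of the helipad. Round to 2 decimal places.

4.01

Side lengths²: PQ² = 64, PR² = 58, QR² = 10.
Since PQ² = 64 < 58 + 10 = 68, the triangle is acute, so the smallest enclosing circle is the circumcircle.
Circumcentre = (-17/3, 0), r² = 145/9.
r = √(145/9) ≈ 4.01.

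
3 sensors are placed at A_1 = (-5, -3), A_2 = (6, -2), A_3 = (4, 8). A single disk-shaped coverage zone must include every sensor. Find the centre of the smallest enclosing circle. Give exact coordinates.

(5/56, 113/56)

Side lengths²: A_1A_2² = 122, A_1A_3² = 202, A_2A_3² = 104.
Since A_1A_3² = 202 < 122 + 104 = 226, the triangle is acute, so the smallest enclosing circle is the circumcircle.
Circumcentre = (5/56, 113/56), r² = 80093/1568.
Centre = (5/56, 113/56).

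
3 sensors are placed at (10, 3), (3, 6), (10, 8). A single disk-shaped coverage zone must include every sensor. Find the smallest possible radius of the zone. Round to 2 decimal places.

3.96

Call the three points A, B, C in the order given.
Side lengths²: AB² = 58, AC² = 25, BC² = 53.
Since AB² = 58 < 53 + 25 = 78, the triangle is acute, so the smallest enclosing circle is the circumcircle.
Circumcentre = (97/14, 5.5), r² = 1537/98.
r = √(1537/98) ≈ 3.96.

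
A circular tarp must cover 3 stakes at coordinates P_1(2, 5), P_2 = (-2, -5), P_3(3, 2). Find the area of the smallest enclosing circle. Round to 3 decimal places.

91.106

Side lengths²: P_1P_2² = 116, P_1P_3² = 10, P_2P_3² = 74.
Since P_1P_2² = 116 ≥ 74 + 10 = 84, the angle opposite P_1P_2 is not acute, so the smallest enclosing circle has P_1P_2 as diameter.
Centre = midpoint of P_1P_2 = (0, 0), r² = 116/4 = 29.
Area = π·r² = π·29 ≈ 91.106.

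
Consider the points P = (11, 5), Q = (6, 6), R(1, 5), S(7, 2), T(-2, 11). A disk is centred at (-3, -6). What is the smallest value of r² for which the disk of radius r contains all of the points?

317

The required radius is the distance from (-3, -6) to the farthest point.
Squared distances: 317, 225, 137, 164, 290.
Maximum is 317, attained at P.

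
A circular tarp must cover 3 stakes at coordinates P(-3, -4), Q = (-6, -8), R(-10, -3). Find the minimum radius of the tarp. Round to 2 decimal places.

Side lengths²: PQ² = 25, PR² = 50, QR² = 41.
Since PR² = 50 < 41 + 25 = 66, the triangle is acute, so the smallest enclosing circle is the circumcircle.
Circumcentre = (-411/62, -273/62), r² = 25625/1922.
r = √(25625/1922) ≈ 3.65.

3.65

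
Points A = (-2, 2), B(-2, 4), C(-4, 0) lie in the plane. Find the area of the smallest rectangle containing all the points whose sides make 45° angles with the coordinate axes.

In coordinates u = x + y, v = x − y the rectangle is axis-aligned; the map (x,y)→(u,v) scales areas by 2.
u-values: 0, 2, -4; range = 2 − (-4) = 6.
v-values: -4, -6, -4; range = -4 − (-6) = 2.
Area = (6 × 2) / 2 = 6.

6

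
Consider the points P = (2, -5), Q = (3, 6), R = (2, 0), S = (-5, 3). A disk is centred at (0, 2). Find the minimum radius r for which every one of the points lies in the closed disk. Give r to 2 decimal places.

The required radius is the distance from (0, 2) to the farthest point.
Squared distances: 53, 25, 8, 26.
Maximum is 53, attained at P.
r = √53 ≈ 7.28.

7.28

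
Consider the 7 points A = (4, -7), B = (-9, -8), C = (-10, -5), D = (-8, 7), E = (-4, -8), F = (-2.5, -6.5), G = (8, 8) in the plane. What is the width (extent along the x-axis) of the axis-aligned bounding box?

18

max x = 8, min x = -10, so width = 18.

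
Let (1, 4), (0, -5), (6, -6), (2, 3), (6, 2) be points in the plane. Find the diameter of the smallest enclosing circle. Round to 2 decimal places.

By Welzl's lemma the MEC is supported by two points (diametrically opposite) or three points (on a circumcircle).
The farthest pair is (1, 4)–(6, -6) with squared distance 125. The circle on this segment as diameter has centre (3.5, -1) and r² = 125/4 = 31.25.
Check (0, -5): distance² to centre = 28.25 ≤ 31.25, so it lies inside.
All remaining points lie in this disk, and no smaller disk contains both endpoints, so this is the minimum enclosing circle.
Diameter = 2r = 2√(31.25) ≈ 11.18.

11.18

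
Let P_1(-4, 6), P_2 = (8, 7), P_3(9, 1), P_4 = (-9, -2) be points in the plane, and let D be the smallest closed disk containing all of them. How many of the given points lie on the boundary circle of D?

3

A smallest enclosing disk is always determined by at most three of the input points on its boundary.
The farthest pair is P_2–P_4 with squared distance 370. The circle on this segment as diameter has centre (-0.5, 2.5) and r² = 370/4 = 92.5.
Check P_1: distance² to centre = 24.5 ≤ 92.5, so it lies inside.
All remaining points lie in this disk, and no smaller disk contains both endpoints, so this is the minimum enclosing circle.
The points at distance exactly r from the centre are P_2, P_3, P_4 — 3 points.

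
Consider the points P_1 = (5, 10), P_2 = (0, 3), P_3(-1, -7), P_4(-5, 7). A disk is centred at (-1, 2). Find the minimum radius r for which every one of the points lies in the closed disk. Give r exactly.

10

The required radius is the distance from (-1, 2) to the farthest point.
Squared distances: 100, 2, 81, 41.
Maximum is 100, attained at P_1.
r = √100 = 10.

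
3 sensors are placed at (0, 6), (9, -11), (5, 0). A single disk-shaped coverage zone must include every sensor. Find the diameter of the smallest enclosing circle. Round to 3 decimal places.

19.235

Call the three points A, B, C in the order given.
Side lengths²: AB² = 370, AC² = 61, BC² = 137.
Since AB² = 370 ≥ 137 + 61 = 198, the angle opposite AB is not acute, so the smallest enclosing circle has AB as diameter.
Centre = midpoint of AB = (4.5, -2.5), r² = 370/4 = 92.5.
Diameter = 2r = 2√(92.5) ≈ 19.235.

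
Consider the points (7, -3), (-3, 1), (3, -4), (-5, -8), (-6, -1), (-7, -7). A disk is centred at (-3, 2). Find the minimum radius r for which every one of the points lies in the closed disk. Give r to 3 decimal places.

11.180

The required radius is the distance from (-3, 2) to the farthest point.
Squared distances: 125, 1, 72, 104, 18, 97.
Maximum is 125, attained at (7, -3).
r = √125 ≈ 11.180.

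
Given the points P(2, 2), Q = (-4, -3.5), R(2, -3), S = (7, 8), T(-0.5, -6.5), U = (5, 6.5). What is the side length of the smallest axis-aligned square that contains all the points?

14.5

The bounding box has width 11 and height 14.5.
An axis-aligned square enclosing the set must have side ≥ max(width, height).
So the minimum side is max(11, 14.5) = 14.5.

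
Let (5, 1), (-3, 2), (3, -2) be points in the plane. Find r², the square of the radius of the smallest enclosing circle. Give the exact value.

16.25

Call the three points A, B, C in the order given.
Side lengths²: AB² = 65, AC² = 13, BC² = 52.
Since AB² = 65 ≥ 52 + 13 = 65, the angle opposite AB is not acute, so the smallest enclosing circle has AB as diameter.
Centre = midpoint of AB = (1, 1.5), r² = 65/4 = 16.25.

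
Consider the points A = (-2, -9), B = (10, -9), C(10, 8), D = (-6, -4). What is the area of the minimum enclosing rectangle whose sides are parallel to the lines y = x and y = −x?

304.5

In coordinates u = x + y, v = x − y the rectangle is axis-aligned; the map (x,y)→(u,v) scales areas by 2.
u-values: -11, 1, 18, -10; range = 18 − (-11) = 29.
v-values: 7, 19, 2, -2; range = 19 − (-2) = 21.
Area = (29 × 21) / 2 = 304.5.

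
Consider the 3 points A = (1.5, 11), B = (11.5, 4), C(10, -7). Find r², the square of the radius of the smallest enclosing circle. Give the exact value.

Side lengths²: AB² = 149, AC² = 396.25, BC² = 123.25.
Since AC² = 396.25 ≥ 149 + 123.25 = 272.25, the angle opposite AC is not acute, so the smallest enclosing circle has AC as diameter.
Centre = midpoint of AC = (5.75, 2), r² = 396.25/4 = 99.0625.

99.0625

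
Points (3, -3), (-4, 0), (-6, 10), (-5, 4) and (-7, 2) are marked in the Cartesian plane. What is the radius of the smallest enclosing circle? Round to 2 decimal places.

7.91

The minimum enclosing circle of a finite set is fixed by two of the points (as a diameter) or three (as a circumcircle).
The farthest pair is (3, -3)–(-6, 10) with squared distance 250. The circle on this segment as diameter has centre (-1.5, 3.5) and r² = 250/4 = 62.5.
Check (-4, 0): distance² to centre = 18.5 ≤ 62.5, so it lies inside.
All remaining points lie in this disk, and no smaller disk contains both endpoints, so this is the minimum enclosing circle.
r = √(62.5) ≈ 7.91.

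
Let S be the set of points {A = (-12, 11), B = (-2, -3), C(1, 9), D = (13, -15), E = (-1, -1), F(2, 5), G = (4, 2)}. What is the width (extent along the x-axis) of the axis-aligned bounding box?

25

max x = 13, min x = -12, so width = 25.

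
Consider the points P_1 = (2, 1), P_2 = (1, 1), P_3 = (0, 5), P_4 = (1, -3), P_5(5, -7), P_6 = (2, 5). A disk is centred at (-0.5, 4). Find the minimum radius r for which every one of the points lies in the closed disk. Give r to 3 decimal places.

The required radius is the distance from (-0.5, 4) to the farthest point.
Squared distances: 15.25, 11.25, 1.25, 51.25, 151.25, 7.25.
Maximum is 151.25, attained at P_5.
r = √(151.25) ≈ 12.298.

12.298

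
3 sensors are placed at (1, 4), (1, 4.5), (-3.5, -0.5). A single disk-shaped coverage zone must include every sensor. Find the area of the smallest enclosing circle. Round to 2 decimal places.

35.54

Call the three points A, B, C in the order given.
Side lengths²: AB² = 0.25, AC² = 40.5, BC² = 45.25.
Since BC² = 45.25 ≥ 40.5 + 0.25 = 40.75, the angle opposite BC is not acute, so the smallest enclosing circle has BC as diameter.
Centre = midpoint of BC = (-1.25, 2), r² = 45.25/4 = 11.3125.
Area = π·r² = π·11.3125 ≈ 35.54.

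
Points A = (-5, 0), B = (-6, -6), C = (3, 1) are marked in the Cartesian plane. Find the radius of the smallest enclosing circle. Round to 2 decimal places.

Side lengths²: AB² = 37, AC² = 65, BC² = 130.
Since BC² = 130 ≥ 65 + 37 = 102, the angle opposite BC is not acute, so the smallest enclosing circle has BC as diameter.
Centre = midpoint of BC = (-1.5, -2.5), r² = 130/4 = 32.5.
r = √(32.5) ≈ 5.70.

5.70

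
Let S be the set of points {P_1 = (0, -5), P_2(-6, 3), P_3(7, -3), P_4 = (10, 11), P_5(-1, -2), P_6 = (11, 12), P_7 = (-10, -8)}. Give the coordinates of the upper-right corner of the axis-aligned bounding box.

x-range [-10, 11], y-range [-8, 12].
The upper-right corner is (11, 12).

(11, 12)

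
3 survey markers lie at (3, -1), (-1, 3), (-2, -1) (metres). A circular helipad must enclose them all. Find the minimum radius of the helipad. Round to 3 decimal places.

2.915

Call the three points A, B, C in the order given.
Side lengths²: AB² = 32, AC² = 25, BC² = 17.
Since AB² = 32 < 25 + 17 = 42, the triangle is acute, so the smallest enclosing circle is the circumcircle.
Circumcentre = (0.5, 0.5), r² = 8.5.
r = √(8.5) ≈ 2.915.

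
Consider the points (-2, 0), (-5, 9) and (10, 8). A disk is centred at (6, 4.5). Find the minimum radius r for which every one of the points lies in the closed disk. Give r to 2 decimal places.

11.88

The required radius is the distance from (6, 4.5) to the farthest point.
Squared distances: 84.25, 141.25, 28.25.
Maximum is 141.25, attained at (-5, 9).
r = √(141.25) ≈ 11.88.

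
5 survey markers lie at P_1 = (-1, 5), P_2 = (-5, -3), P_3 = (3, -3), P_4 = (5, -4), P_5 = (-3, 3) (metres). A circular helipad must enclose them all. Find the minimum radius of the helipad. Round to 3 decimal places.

The minimum enclosing circle of a finite set is fixed by two of the points (as a diameter) or three (as a circumcircle).
The minimum enclosing circle is determined by three boundary points: P_1, P_2, P_4.
Their circumcentre is (2/7, -9/14) with r² = 6565/196.
The farthest remaining point P_5 is at distance² 4717/196 ≤ 6565/196.
r = √(6565/196) ≈ 5.787.

5.787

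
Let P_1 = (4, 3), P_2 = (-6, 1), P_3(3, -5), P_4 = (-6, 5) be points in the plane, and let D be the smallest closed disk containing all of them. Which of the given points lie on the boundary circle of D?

The farthest pair is P_3–P_4 with squared distance 181. The circle on this segment as diameter has centre (-1.5, 0) and r² = 181/4 = 45.25.
Check P_1: distance² to centre = 39.25 ≤ 45.25, so it lies inside.
All remaining points lie in this disk, and no smaller disk contains both endpoints, so this is the minimum enclosing circle.
The points at distance exactly r from the centre are P_3, P_4 — 2 points.

P_3, P_4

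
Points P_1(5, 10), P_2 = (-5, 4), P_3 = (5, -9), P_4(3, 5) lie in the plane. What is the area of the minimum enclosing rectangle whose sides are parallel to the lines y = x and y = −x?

In coordinates u = x + y, v = x − y the rectangle is axis-aligned; the map (x,y)→(u,v) scales areas by 2.
u-values: 15, -1, -4, 8; range = 15 − (-4) = 19.
v-values: -5, -9, 14, -2; range = 14 − (-9) = 23.
Area = (19 × 23) / 2 = 218.5.

218.5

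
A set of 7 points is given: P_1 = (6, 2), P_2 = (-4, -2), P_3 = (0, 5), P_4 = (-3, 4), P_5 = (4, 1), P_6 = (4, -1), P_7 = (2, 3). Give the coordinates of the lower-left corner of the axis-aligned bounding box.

x-range [-4, 6], y-range [-2, 5].
The lower-left corner is (-4, -2).

(-4, -2)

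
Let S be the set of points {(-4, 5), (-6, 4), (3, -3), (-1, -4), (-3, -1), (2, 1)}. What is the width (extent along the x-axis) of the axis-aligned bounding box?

9

max x = 3, min x = -6, so width = 9.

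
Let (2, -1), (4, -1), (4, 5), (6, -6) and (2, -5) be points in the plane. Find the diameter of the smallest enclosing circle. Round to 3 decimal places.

11.180

The farthest pair is (4, 5)–(6, -6) with squared distance 125. The circle on this segment as diameter has centre (5, -0.5) and r² = 125/4 = 31.25.
Check (2, -1): distance² to centre = 9.25 ≤ 31.25, so it lies inside.
All remaining points lie in this disk, and no smaller disk contains both endpoints, so this is the minimum enclosing circle.
Diameter = 2r = 2√(31.25) ≈ 11.180.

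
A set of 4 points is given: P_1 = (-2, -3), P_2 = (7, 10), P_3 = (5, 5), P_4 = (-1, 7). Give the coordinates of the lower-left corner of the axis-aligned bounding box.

(-2, -3)

x-range [-2, 7], y-range [-3, 10].
The lower-left corner is (-2, -3).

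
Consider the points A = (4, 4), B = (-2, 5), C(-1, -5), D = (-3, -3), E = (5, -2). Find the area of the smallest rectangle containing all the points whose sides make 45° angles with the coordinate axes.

In coordinates u = x + y, v = x − y the rectangle is axis-aligned; the map (x,y)→(u,v) scales areas by 2.
u-values: 8, 3, -6, -6, 3; range = 8 − (-6) = 14.
v-values: 0, -7, 4, 0, 7; range = 7 − (-7) = 14.
Area = (14 × 14) / 2 = 98.

98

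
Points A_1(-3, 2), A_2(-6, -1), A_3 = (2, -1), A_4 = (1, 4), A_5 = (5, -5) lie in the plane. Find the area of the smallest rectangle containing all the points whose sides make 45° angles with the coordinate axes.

In coordinates u = x + y, v = x − y the rectangle is axis-aligned; the map (x,y)→(u,v) scales areas by 2.
u-values: -1, -7, 1, 5, 0; range = 5 − (-7) = 12.
v-values: -5, -5, 3, -3, 10; range = 10 − (-5) = 15.
Area = (12 × 15) / 2 = 90.

90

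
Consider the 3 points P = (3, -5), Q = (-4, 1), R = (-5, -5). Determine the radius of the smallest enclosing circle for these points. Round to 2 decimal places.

4.67

Side lengths²: PQ² = 85, PR² = 64, QR² = 37.
Since PQ² = 85 < 64 + 37 = 101, the triangle is acute, so the smallest enclosing circle is the circumcircle.
Circumcentre = (-1, -31/12), r² = 3145/144.
r = √(3145/144) ≈ 4.67.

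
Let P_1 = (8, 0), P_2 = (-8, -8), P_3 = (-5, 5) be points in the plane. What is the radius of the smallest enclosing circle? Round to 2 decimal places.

9.03

Side lengths²: P_1P_2² = 320, P_1P_3² = 194, P_2P_3² = 178.
Since P_1P_2² = 320 < 194 + 178 = 372, the triangle is acute, so the smallest enclosing circle is the circumcircle.
Circumcentre = (-13/23, -66/23), r² = 43165/529.
r = √(43165/529) ≈ 9.03.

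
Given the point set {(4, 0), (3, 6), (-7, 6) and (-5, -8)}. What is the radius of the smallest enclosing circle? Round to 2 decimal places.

8.14

The minimum enclosing circle is determined by three boundary points: (3, 6), (-7, 6), (-5, -8).
Their circumcentre is (-2, -3/7) with r² = 3250/49.
The farthest remaining point (4, 0) is at distance² 1773/49 ≤ 3250/49.
r = √(3250/49) ≈ 8.14.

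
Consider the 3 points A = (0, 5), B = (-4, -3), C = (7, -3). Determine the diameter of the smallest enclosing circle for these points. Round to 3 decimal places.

Side lengths²: AB² = 80, AC² = 113, BC² = 121.
Since BC² = 121 < 113 + 80 = 193, the triangle is acute, so the smallest enclosing circle is the circumcircle.
Circumcentre = (1.5, -0.75), r² = 35.3125.
Diameter = 2r = 2√(35.3125) ≈ 11.885.

11.885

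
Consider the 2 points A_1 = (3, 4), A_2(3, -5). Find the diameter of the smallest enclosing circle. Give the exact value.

9

The smallest circle enclosing two points has them as diameter endpoints.
Centre = midpoint = (3, -0.5); r² = |A_1A_2|²/4 = 81/4 = 20.25.
Diameter = 2r = 2√(20.25) = 9.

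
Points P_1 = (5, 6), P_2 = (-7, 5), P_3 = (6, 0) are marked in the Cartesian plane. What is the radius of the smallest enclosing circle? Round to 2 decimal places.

6.96

Side lengths²: P_1P_2² = 145, P_1P_3² = 37, P_2P_3² = 194.
Since P_2P_3² = 194 ≥ 145 + 37 = 182, the angle opposite P_2P_3 is not acute, so the smallest enclosing circle has P_2P_3 as diameter.
Centre = midpoint of P_2P_3 = (-0.5, 2.5), r² = 194/4 = 48.5.
r = √(48.5) ≈ 6.96.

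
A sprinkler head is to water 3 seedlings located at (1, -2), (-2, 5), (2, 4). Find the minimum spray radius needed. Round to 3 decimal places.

Call the three points A, B, C in the order given.
Side lengths²: AB² = 58, AC² = 37, BC² = 17.
Since AB² = 58 ≥ 37 + 17 = 54, the angle opposite AB is not acute, so the smallest enclosing circle has AB as diameter.
Centre = midpoint of AB = (-0.5, 1.5), r² = 58/4 = 14.5.
r = √(14.5) ≈ 3.808.

3.808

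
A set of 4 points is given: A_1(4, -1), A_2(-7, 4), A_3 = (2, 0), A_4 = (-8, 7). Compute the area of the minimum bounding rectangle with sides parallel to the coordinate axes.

96

x ranges over [-8, 4], width 12.
y ranges over [-1, 7], height 8.
Area = 12 × 8 = 96.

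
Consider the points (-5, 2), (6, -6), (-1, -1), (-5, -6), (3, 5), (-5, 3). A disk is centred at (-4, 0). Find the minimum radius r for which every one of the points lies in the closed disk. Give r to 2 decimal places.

The required radius is the distance from (-4, 0) to the farthest point.
Squared distances: 5, 136, 10, 37, 74, 10.
Maximum is 136, attained at (6, -6).
r = √136 ≈ 11.66.

11.66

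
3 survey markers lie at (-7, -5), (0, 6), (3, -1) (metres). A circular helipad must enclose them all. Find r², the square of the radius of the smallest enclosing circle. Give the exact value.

71485/1681

Call the three points A, B, C in the order given.
Side lengths²: AB² = 170, AC² = 116, BC² = 58.
Since AB² = 170 < 116 + 58 = 174, the triangle is acute, so the smallest enclosing circle is the circumcircle.
Circumcentre = (-138/41, 17/41), r² = 71485/1681.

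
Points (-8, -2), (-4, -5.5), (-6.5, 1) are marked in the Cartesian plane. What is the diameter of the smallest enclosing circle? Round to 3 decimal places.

6.964

Call the three points A, B, C in the order given.
Side lengths²: AB² = 28.25, AC² = 11.25, BC² = 48.5.
Since BC² = 48.5 ≥ 28.25 + 11.25 = 39.5, the angle opposite BC is not acute, so the smallest enclosing circle has BC as diameter.
Centre = midpoint of BC = (-5.25, -2.25), r² = 48.5/4 = 12.125.
Diameter = 2r = 2√(12.125) ≈ 6.964.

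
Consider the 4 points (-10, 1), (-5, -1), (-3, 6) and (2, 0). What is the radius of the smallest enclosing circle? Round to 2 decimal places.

6.02

The minimum enclosing circle of a finite set is fixed by two of the points (as a diameter) or three (as a circumcircle).
The farthest pair is (-10, 1)–(2, 0) with squared distance 145. The circle on this segment as diameter has centre (-4, 0.5) and r² = 145/4 = 36.25.
Check (-5, -1): distance² to centre = 3.25 ≤ 36.25, so it lies inside.
All remaining points lie in this disk, and no smaller disk contains both endpoints, so this is the minimum enclosing circle.
r = √(36.25) ≈ 6.02.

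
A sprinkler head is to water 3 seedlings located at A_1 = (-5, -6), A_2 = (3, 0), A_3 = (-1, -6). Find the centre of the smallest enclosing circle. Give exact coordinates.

(-1, -3)

Side lengths²: A_1A_2² = 100, A_1A_3² = 16, A_2A_3² = 52.
Since A_1A_2² = 100 ≥ 52 + 16 = 68, the angle opposite A_1A_2 is not acute, so the smallest enclosing circle has A_1A_2 as diameter.
Centre = midpoint of A_1A_2 = (-1, -3), r² = 100/4 = 25.
Centre = (-1, -3).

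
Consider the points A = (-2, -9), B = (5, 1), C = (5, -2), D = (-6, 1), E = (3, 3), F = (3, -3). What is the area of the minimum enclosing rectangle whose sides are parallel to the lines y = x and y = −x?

119

In coordinates u = x + y, v = x − y the rectangle is axis-aligned; the map (x,y)→(u,v) scales areas by 2.
u-values: -11, 6, 3, -5, 6, 0; range = 6 − (-11) = 17.
v-values: 7, 4, 7, -7, 0, 6; range = 7 − (-7) = 14.
Area = (17 × 14) / 2 = 119.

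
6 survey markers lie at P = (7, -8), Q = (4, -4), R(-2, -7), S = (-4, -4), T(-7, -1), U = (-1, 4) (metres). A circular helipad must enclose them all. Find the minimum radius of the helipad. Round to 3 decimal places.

A smallest enclosing disk is always determined by at most three of the input points on its boundary.
The minimum enclosing circle is determined by three boundary points: P, T, U.
Their circumcentre is (0.375, -3.75) with r² = 61.953125.
The farthest remaining point S is at distance² 19.203125 ≤ 61.953125.
r = √(61.953125) ≈ 7.871.

7.871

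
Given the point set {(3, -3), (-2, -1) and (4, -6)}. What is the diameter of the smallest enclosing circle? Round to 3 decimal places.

7.810

Call the three points A, B, C in the order given.
Side lengths²: AB² = 29, AC² = 10, BC² = 61.
Since BC² = 61 ≥ 29 + 10 = 39, the angle opposite BC is not acute, so the smallest enclosing circle has BC as diameter.
Centre = midpoint of BC = (1, -3.5), r² = 61/4 = 15.25.
Diameter = 2r = 2√(15.25) ≈ 7.810.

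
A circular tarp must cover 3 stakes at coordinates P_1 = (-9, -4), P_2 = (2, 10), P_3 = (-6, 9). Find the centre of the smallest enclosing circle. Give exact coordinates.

Side lengths²: P_1P_2² = 317, P_1P_3² = 178, P_2P_3² = 65.
Since P_1P_2² = 317 ≥ 178 + 65 = 243, the angle opposite P_1P_2 is not acute, so the smallest enclosing circle has P_1P_2 as diameter.
Centre = midpoint of P_1P_2 = (-3.5, 3), r² = 317/4 = 79.25.
Centre = (-3.5, 3).

(-3.5, 3)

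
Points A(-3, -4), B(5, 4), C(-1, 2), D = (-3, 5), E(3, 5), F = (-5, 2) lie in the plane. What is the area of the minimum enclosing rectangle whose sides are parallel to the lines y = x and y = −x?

In coordinates u = x + y, v = x − y the rectangle is axis-aligned; the map (x,y)→(u,v) scales areas by 2.
u-values: -7, 9, 1, 2, 8, -3; range = 9 − (-7) = 16.
v-values: 1, 1, -3, -8, -2, -7; range = 1 − (-8) = 9.
Area = (16 × 9) / 2 = 72.

72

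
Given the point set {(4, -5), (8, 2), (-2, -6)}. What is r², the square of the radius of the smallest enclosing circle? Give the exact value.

41

Call the three points A, B, C in the order given.
Side lengths²: AB² = 65, AC² = 37, BC² = 164.
Since BC² = 164 ≥ 65 + 37 = 102, the angle opposite BC is not acute, so the smallest enclosing circle has BC as diameter.
Centre = midpoint of BC = (3, -2), r² = 164/4 = 41.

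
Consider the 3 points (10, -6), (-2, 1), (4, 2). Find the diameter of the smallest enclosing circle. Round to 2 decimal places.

13.89

Call the three points A, B, C in the order given.
Side lengths²: AB² = 193, AC² = 100, BC² = 37.
Since AB² = 193 ≥ 100 + 37 = 137, the angle opposite AB is not acute, so the smallest enclosing circle has AB as diameter.
Centre = midpoint of AB = (4, -2.5), r² = 193/4 = 48.25.
Diameter = 2r = 2√(48.25) ≈ 13.89.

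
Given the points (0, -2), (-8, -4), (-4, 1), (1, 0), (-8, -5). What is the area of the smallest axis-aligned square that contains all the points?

The bounding box has width 9 and height 6.
An axis-aligned square enclosing the set must have side ≥ max(width, height).
So the minimum side is max(9, 6) = 9.
Area = 9² = 81.

81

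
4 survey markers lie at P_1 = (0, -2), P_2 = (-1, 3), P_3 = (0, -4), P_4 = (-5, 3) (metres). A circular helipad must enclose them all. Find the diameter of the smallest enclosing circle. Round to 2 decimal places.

The minimum enclosing circle of a finite set is fixed by two of the points (as a diameter) or three (as a circumcircle).
The farthest pair is P_3–P_4 with squared distance 74. The circle on this segment as diameter has centre (-2.5, -0.5) and r² = 74/4 = 18.5.
Check P_1: distance² to centre = 8.5 ≤ 18.5, so it lies inside.
All remaining points lie in this disk, and no smaller disk contains both endpoints, so this is the minimum enclosing circle.
Diameter = 2r = 2√(18.5) ≈ 8.60.

8.60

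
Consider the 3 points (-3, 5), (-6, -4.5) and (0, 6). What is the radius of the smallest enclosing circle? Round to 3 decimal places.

Call the three points A, B, C in the order given.
Side lengths²: AB² = 99.25, AC² = 10, BC² = 146.25.
Since BC² = 146.25 ≥ 99.25 + 10 = 109.25, the angle opposite BC is not acute, so the smallest enclosing circle has BC as diameter.
Centre = midpoint of BC = (-3, 0.75), r² = 146.25/4 = 36.5625.
r = √(36.5625) ≈ 6.047.

6.047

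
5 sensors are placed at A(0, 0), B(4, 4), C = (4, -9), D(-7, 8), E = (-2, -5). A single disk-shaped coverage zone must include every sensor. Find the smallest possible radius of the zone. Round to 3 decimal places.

10.124

The minimum enclosing circle of a finite set is fixed by two of the points (as a diameter) or three (as a circumcircle).
The farthest pair is C–D with squared distance 410. The circle on this segment as diameter has centre (-1.5, -0.5) and r² = 410/4 = 102.5.
Check A: distance² to centre = 2.5 ≤ 102.5, so it lies inside.
All remaining points lie in this disk, and no smaller disk contains both endpoints, so this is the minimum enclosing circle.
r = √(102.5) ≈ 10.124.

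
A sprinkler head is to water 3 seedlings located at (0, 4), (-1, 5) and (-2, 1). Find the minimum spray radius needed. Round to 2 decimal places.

Call the three points A, B, C in the order given.
Side lengths²: AB² = 2, AC² = 13, BC² = 17.
Since BC² = 17 ≥ 13 + 2 = 15, the angle opposite BC is not acute, so the smallest enclosing circle has BC as diameter.
Centre = midpoint of BC = (-1.5, 3), r² = 17/4 = 4.25.
r = √(4.25) ≈ 2.06.

2.06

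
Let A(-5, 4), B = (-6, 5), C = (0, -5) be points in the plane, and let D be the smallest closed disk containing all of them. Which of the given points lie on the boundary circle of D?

Side lengths²: AB² = 2, AC² = 106, BC² = 136.
Since BC² = 136 ≥ 106 + 2 = 108, the angle opposite BC is not acute, so the smallest enclosing circle has BC as diameter.
Centre = midpoint of BC = (-3, 0), r² = 136/4 = 34.
The points at distance exactly r from the centre are B, C — 2 points.

B, C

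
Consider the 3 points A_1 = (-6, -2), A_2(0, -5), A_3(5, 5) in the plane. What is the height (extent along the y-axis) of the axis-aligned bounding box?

10

max y = 5, min y = -5, so height = 10.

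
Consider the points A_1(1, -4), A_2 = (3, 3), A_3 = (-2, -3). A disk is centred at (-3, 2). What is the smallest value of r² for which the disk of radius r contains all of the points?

The required radius is the distance from (-3, 2) to the farthest point.
Squared distances: 52, 37, 26.
Maximum is 52, attained at A_1.

52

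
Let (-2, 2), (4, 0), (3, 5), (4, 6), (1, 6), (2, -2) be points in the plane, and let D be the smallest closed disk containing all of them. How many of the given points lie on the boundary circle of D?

The minimum enclosing circle of a finite set is fixed by two of the points (as a diameter) or three (as a circumcircle).
The minimum enclosing circle is determined by three boundary points: (-2, 2), (4, 6), (2, -2).
Their circumcentre is (2.2, 2.2) with r² = 17.68.
The farthest remaining point (1, 6) is at distance² 15.88 ≤ 17.68.
The points at distance exactly r from the centre are (-2, 2), (4, 6), (2, -2) — 3 points.

3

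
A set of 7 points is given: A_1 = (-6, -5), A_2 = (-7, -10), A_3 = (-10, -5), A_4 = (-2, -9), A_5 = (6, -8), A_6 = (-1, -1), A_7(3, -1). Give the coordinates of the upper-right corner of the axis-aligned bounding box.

(6, -1)

x-range [-10, 6], y-range [-10, -1].
The upper-right corner is (6, -1).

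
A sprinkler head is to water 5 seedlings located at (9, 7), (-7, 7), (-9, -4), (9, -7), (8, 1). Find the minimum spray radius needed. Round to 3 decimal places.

10.693

The minimum enclosing circle is determined by three boundary points: (9, 7), (-9, -4), (9, -7).
Their circumcentre is (11/12, 0) with r² = 16465/144.
The farthest remaining point (-7, 7) is at distance² 16081/144 ≤ 16465/144.
r = √(16465/144) ≈ 10.693.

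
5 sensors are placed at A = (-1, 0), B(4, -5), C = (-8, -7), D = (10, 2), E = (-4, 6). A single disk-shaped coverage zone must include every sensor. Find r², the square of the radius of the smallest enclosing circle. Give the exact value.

The farthest pair is C–D with squared distance 405. The circle on this segment as diameter has centre (1, -2.5) and r² = 405/4 = 101.25.
Check A: distance² to centre = 10.25 ≤ 101.25, so it lies inside.
All remaining points lie in this disk, and no smaller disk contains both endpoints, so this is the minimum enclosing circle.

101.25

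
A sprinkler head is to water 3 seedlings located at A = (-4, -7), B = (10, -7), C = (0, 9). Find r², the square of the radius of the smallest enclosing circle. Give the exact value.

Side lengths²: AB² = 196, AC² = 272, BC² = 356.
Since BC² = 356 < 272 + 196 = 468, the triangle is acute, so the smallest enclosing circle is the circumcircle.
Circumcentre = (3, -0.25), r² = 94.5625.

94.5625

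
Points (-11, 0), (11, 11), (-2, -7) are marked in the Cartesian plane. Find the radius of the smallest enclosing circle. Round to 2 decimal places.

12.31

Call the three points A, B, C in the order given.
Side lengths²: AB² = 605, AC² = 130, BC² = 493.
Since AB² = 605 < 493 + 130 = 623, the triangle is acute, so the smallest enclosing circle is the circumcircle.
Circumcentre = (9/46, 235/46), r² = 160225/1058.
r = √(160225/1058) ≈ 12.31.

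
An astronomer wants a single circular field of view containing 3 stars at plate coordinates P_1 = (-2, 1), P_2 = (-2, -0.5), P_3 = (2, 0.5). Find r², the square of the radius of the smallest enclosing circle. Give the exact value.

Side lengths²: P_1P_2² = 2.25, P_1P_3² = 16.25, P_2P_3² = 17.
Since P_2P_3² = 17 < 16.25 + 2.25 = 18.5, the triangle is acute, so the smallest enclosing circle is the circumcircle.
Circumcentre = (-0.0625, 0.25), r² = 4.31640625.

4.31640625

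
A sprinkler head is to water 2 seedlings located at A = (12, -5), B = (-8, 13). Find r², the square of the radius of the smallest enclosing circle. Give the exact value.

181

The smallest circle enclosing two points has them as diameter endpoints.
Centre = midpoint = (2, 4); r² = |AB|²/4 = 724/4 = 181.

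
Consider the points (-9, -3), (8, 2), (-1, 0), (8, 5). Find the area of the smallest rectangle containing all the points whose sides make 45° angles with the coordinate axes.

In coordinates u = x + y, v = x − y the rectangle is axis-aligned; the map (x,y)→(u,v) scales areas by 2.
u-values: -12, 10, -1, 13; range = 13 − (-12) = 25.
v-values: -6, 6, -1, 3; range = 6 − (-6) = 12.
Area = (25 × 12) / 2 = 150.

150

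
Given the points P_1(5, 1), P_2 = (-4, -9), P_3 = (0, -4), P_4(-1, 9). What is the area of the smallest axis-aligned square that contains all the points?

The bounding box has width 9 and height 18.
An axis-aligned square enclosing the set must have side ≥ max(width, height).
So the minimum side is max(9, 18) = 18.
Area = 18² = 324.

324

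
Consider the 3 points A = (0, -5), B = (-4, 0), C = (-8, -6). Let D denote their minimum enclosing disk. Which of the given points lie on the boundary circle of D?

Side lengths²: AB² = 41, AC² = 65, BC² = 52.
Since AC² = 65 < 52 + 41 = 93, the triangle is acute, so the smallest enclosing circle is the circumcircle.
Circumcentre = (-183/44, -93/22), r² = 34645/1936.
The points at distance exactly r from the centre are A, B, C — 3 points.

A, B, C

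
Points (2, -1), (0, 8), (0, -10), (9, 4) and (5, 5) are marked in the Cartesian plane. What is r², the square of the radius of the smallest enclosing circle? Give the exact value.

By Welzl's lemma the MEC is supported by two points (diametrically opposite) or three points (on a circumcircle).
The minimum enclosing circle is determined by three boundary points: (0, 8), (0, -10), (9, 4).
Their circumcentre is (25/18, -1) with r² = 26869/324.
The farthest remaining point (5, 5) is at distance² 15889/324 ≤ 26869/324.

26869/324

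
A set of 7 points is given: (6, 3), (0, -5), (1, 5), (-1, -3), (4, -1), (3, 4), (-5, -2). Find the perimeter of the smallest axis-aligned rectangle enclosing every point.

42

Width = max x − min x = 6 − (-5) = 11.
Height = max y − min y = 5 − (-5) = 10.
Perimeter = 2(11 + 10) = 42.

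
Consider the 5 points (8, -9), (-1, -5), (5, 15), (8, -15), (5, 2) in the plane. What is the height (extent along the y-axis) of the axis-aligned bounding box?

max y = 15, min y = -15, so height = 30.

30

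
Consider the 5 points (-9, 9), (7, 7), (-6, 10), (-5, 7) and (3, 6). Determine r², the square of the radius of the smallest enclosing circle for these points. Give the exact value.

65

The farthest pair is (-9, 9)–(7, 7) with squared distance 260. The circle on this segment as diameter has centre (-1, 8) and r² = 260/4 = 65.
Check (-6, 10): distance² to centre = 29 ≤ 65, so it lies inside.
All remaining points lie in this disk, and no smaller disk contains both endpoints, so this is the minimum enclosing circle.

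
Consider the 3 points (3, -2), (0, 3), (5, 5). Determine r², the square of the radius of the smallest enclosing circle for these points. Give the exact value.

26129/1922

Call the three points A, B, C in the order given.
Side lengths²: AB² = 34, AC² = 53, BC² = 29.
Since AC² = 53 < 34 + 29 = 63, the triangle is acute, so the smallest enclosing circle is the circumcircle.
Circumcentre = (213/62, 103/62), r² = 26129/1922.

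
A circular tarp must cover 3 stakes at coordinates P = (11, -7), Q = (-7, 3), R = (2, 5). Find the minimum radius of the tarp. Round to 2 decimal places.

10.30

Side lengths²: PQ² = 424, PR² = 225, QR² = 85.
Since PQ² = 424 ≥ 225 + 85 = 310, the angle opposite PQ is not acute, so the smallest enclosing circle has PQ as diameter.
Centre = midpoint of PQ = (2, -2), r² = 424/4 = 106.
r = √106 ≈ 10.30.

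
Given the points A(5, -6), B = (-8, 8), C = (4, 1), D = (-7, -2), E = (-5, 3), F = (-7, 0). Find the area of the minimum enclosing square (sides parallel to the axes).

The bounding box has width 13 and height 14.
An axis-aligned square enclosing the set must have side ≥ max(width, height).
So the minimum side is max(13, 14) = 14.
Area = 14² = 196.

196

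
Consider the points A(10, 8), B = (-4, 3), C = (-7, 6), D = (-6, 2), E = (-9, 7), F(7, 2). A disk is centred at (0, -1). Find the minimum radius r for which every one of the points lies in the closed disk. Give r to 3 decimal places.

13.454

The required radius is the distance from (0, -1) to the farthest point.
Squared distances: 181, 32, 98, 45, 145, 58.
Maximum is 181, attained at A.
r = √181 ≈ 13.454.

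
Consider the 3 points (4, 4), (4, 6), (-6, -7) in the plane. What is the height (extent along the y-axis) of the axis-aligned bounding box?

13

max y = 6, min y = -7, so height = 13.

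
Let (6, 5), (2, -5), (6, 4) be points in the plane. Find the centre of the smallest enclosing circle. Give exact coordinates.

Call the three points A, B, C in the order given.
Side lengths²: AB² = 116, AC² = 1, BC² = 97.
Since AB² = 116 ≥ 97 + 1 = 98, the angle opposite AB is not acute, so the smallest enclosing circle has AB as diameter.
Centre = midpoint of AB = (4, 0), r² = 116/4 = 29.
Centre = (4, 0).

(4, 0)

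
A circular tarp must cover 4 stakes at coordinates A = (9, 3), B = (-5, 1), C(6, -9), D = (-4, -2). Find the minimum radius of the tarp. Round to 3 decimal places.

A smallest enclosing disk is always determined by at most three of the input points on its boundary.
The minimum enclosing circle is determined by three boundary points: A, B, C.
Their circumcentre is (137/54, -95/54) with r² = 93925/1458.
The farthest remaining point D is at distance² 62389/1458 ≤ 93925/1458.
r = √(93925/1458) ≈ 8.026.

8.026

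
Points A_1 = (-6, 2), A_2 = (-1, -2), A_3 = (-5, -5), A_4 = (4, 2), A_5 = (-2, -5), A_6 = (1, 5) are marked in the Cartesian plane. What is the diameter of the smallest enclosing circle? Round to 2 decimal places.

11.75

The minimum enclosing circle of a finite set is fixed by two of the points (as a diameter) or three (as a circumcircle).
The minimum enclosing circle is determined by three boundary points: A_3, A_4, A_6.
Their circumcentre is (-1.375, -0.375) with r² = 34.53125.
The farthest remaining point A_1 is at distance² 27.03125 ≤ 34.53125.
Diameter = 2r = 2√(34.53125) ≈ 11.75.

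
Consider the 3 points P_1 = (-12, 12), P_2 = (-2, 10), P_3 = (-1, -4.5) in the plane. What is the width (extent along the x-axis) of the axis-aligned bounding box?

max x = -1, min x = -12, so width = 11.

11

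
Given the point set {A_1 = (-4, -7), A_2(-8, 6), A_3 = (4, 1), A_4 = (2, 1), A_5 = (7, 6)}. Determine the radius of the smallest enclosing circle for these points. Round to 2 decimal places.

8.91

The minimum enclosing circle is determined by three boundary points: A_1, A_2, A_5.
Their circumcentre is (-0.5, 31/26) with r² = 26825/338.
The farthest remaining point A_3 is at distance² 6857/338 ≤ 26825/338.
r = √(26825/338) ≈ 8.91.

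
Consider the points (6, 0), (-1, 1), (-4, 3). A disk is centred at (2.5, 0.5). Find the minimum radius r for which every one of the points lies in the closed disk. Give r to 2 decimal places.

6.96

The required radius is the distance from (2.5, 0.5) to the farthest point.
Squared distances: 12.5, 12.5, 48.5.
Maximum is 48.5, attained at (-4, 3).
r = √(48.5) ≈ 6.96.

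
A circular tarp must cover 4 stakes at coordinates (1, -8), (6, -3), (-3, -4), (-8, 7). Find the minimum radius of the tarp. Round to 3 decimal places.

The minimum enclosing circle of a finite set is fixed by two of the points (as a diameter) or three (as a circumcircle).
The minimum enclosing circle is determined by three boundary points: (1, -8), (6, -3), (-8, 7).
Their circumcentre is (-2.25, 0.25) with r² = 78.625.
The farthest remaining point (-3, -4) is at distance² 18.625 ≤ 78.625.
r = √(78.625) ≈ 8.867.

8.867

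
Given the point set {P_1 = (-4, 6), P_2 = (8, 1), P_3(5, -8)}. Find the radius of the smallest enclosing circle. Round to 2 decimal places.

8.32

Side lengths²: P_1P_2² = 169, P_1P_3² = 277, P_2P_3² = 90.
Since P_1P_3² = 277 ≥ 169 + 90 = 259, the angle opposite P_1P_3 is not acute, so the smallest enclosing circle has P_1P_3 as diameter.
Centre = midpoint of P_1P_3 = (0.5, -1), r² = 277/4 = 69.25.
r = √(69.25) ≈ 8.32.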